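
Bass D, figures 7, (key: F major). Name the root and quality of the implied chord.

The figures 7 indicate a seventh chord in root position.
In root position the bass is the root, so the root is D.
The chord tones are D, F, A, C, giving D minor seventh.

D minor seventh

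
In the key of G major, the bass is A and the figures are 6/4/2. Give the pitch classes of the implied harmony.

A, B, D, F#

A second above A in this key is B.
A fourth above A in this key is D.
A sixth above A in this key is F#.
Together with the bass A, this spells B minor seventh in third inversion.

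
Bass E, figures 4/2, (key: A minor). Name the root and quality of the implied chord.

The figures 4/2 indicate a seventh chord in third inversion.
In third inversion the root lies a second above the bass: a second above E in A minor is F.
The chord tones are E, F, A, C, giving F major seventh.

F major seventh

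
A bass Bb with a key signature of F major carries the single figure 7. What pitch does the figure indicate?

A

Counting 6 letter steps above Bb lands on A; in F major, that letter is A.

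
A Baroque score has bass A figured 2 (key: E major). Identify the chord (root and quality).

B dominant seventh

The figures 2 indicate a seventh chord in third inversion.
In third inversion the root lies a second above the bass: a second above A in E major is B.
The chord tones are A, B, D#, F#, giving B dominant seventh.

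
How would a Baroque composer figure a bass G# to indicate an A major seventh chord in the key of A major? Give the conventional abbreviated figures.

4/2

G# is the seventh of A major seventh, so the chord is in third inversion.
A seventh chord in third inversion is figured 6/4/2, conventionally abbreviated 4/2.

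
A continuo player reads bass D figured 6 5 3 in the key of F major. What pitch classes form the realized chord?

A third above D in this key is F.
A fifth above D in this key is A.
A sixth above D in this key is Bb.
Together with the bass D, this spells Bb major seventh in first inversion.

D, F, A, Bb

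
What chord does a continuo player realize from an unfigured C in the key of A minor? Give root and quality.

An unfigured bass indicates a triad in root position.
In root position the bass is the root, so the root is C.
The chord tones are C, E, G, giving C major.

C major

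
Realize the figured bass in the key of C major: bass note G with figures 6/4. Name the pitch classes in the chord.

A fourth above G in this key is C.
A sixth above G in this key is E.
Together with the bass G, this spells C major in second inversion.

G, C, E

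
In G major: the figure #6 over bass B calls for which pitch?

G#

Counting 5 letter steps above B lands on G; in G major, that letter is G.
The #6 figure raises it a semitone, giving G#.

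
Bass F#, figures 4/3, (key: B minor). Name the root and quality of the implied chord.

B minor seventh

The figures 4/3 indicate a seventh chord in second inversion.
In second inversion the root lies a fourth above the bass: a fourth above F# in B minor is B.
The chord tones are F#, A, B, D, giving B minor seventh.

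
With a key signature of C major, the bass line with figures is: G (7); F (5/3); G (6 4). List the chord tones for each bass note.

G (7/5/3): G, B, D, F.
F (5/3): F, A, C.
G (6/4): G, C, E.

G, B, D, F | F, A, C | G, C, E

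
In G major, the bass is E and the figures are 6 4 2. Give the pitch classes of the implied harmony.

A second above E in this key is F#.
A fourth above E in this key is A.
A sixth above E in this key is C.
Together with the bass E, this spells F# half-diminished seventh in third inversion.

E, F#, A, C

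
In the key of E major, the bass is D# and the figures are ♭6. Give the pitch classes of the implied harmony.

D#, F#, Bb

The written figures ♭6 are shorthand for 6/3: the 3 is implied.
A third above D# in this key is F#.
A sixth above D# in this key is B, lowered to Bb by the flat.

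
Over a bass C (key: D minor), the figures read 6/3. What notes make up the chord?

A third above C in this key is E.
A sixth above C in this key is A.
Together with the bass C, this spells A minor in first inversion.

C, E, A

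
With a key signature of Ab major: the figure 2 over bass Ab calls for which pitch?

Bb

Counting 1 letter step above Ab lands on B; in Ab major, that letter is Bb.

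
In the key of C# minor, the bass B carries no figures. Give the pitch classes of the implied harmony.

B, D#, F#

An unfigured bass implies 5/3.
A third above B in this key is D#.
A fifth above B in this key is F#.
Together with the bass B, this spells B major in root position.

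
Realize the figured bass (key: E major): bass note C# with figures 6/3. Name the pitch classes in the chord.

A third above C# in this key is E.
A sixth above C# in this key is A.
Together with the bass C#, this spells A major in first inversion.

C#, E, A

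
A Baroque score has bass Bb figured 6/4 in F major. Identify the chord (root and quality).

E diminished

The figures 6/4 indicate a triad in second inversion.
In second inversion the root lies a fourth above the bass: a fourth above Bb in F major is E.
The chord tones are Bb, E, G, giving E diminished.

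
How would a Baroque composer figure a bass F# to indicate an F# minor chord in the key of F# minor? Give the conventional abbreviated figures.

F# is the root of F# minor, so the chord is in root position.
A triad in root position is figured 5/3, conventionally abbreviated (no figures — root-position triad).

no figures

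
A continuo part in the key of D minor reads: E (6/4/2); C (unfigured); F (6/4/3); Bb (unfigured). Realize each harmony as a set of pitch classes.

E (6/4/2): E, F, A, C.
C (5/3): C, E, G.
F (6/4/3): F, A, Bb, D.
Bb (5/3): Bb, D, F.

E, F, A, C | C, E, G | F, A, Bb, D | Bb, D, F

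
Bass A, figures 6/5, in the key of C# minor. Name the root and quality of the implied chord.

The figures 6/5 indicate a seventh chord in first inversion.
In first inversion the root lies a sixth above the bass: a sixth above A in C# minor is F#.
The chord tones are A, C#, E, F#, giving F# minor seventh.

F# minor seventh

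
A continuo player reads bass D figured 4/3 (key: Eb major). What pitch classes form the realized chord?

D, F, G, Bb

The written figures 4/3 are shorthand for 6/4/3: the 6 is implied.
A third above D in this key is F.
A fourth above D in this key is G.
A sixth above D in this key is Bb.
Together with the bass D, this spells G minor seventh in second inversion.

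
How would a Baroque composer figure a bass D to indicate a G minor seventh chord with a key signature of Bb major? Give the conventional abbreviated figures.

D is the fifth of G minor seventh, so the chord is in second inversion.
A seventh chord in second inversion is figured 6/4/3, conventionally abbreviated 4/3.

4/3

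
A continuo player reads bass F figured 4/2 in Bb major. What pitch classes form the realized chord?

F, G, Bb, D

The written figures 4/2 are shorthand for 6/4/2: the 6 is implied.
A second above F in this key is G.
A fourth above F in this key is Bb.
A sixth above F in this key is D.
Together with the bass F, this spells G minor seventh in third inversion.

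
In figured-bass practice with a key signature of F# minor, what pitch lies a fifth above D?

Counting 4 letter steps above D lands on A; in F# minor, that letter is A.

A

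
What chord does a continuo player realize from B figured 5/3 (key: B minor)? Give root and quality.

B minor

The figures 5/3 indicate a triad in root position.
In root position the bass is the root, so the root is B.
The chord tones are B, D, F#, giving B minor.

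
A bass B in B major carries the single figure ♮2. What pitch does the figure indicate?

C

Counting 1 letter step above B lands on C; in B major, that letter is C#.
The ♮2 figure makes it natural, giving C.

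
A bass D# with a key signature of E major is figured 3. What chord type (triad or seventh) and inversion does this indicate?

triad, root position

3 is shorthand for 5/3.
Intervals of 5/3 above the bass form a triad; the bass is the root, so this is root position.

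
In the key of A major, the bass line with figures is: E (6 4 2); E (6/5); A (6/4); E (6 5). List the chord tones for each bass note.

E, F#, A, C# | E, G#, B, C# | A, D, F# | E, G#, B, C#

E (6/4/2): E, F#, A, C#.
E (6/5/3): E, G#, B, C#.
A (6/4): A, D, F#.
E (6/5/3): E, G#, B, C#.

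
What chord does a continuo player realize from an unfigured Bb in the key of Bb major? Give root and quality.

Bb major

An unfigured bass indicates a triad in root position.
In root position the bass is the root, so the root is Bb.
The chord tones are Bb, D, F, giving Bb major.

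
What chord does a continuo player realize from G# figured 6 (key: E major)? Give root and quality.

The figures 6 indicate a triad in first inversion.
In first inversion the root lies a sixth above the bass: a sixth above G# in E major is E.
The chord tones are G#, B, E, giving E major.

E major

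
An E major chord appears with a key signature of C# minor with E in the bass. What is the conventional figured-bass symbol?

E is the root of E major, so the chord is in root position.
A triad in root position is figured 5/3, conventionally abbreviated (no figures — root-position triad).

no figures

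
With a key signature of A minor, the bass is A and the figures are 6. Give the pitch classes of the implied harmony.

A, C, F

The written figures 6 are shorthand for 6/3: the 3 is implied.
A third above A in this key is C.
A sixth above A in this key is F.
Together with the bass A, this spells F major in first inversion.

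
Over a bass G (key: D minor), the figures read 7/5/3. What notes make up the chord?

G, Bb, D, F

A third above G in this key is Bb.
A fifth above G in this key is D.
A seventh above G in this key is F.
Together with the bass G, this spells G minor seventh in root position.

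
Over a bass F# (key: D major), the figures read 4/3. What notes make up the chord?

F#, A, B, D

The written figures 4/3 are shorthand for 6/4/3: the 6 is implied.
A third above F# in this key is A.
A fourth above F# in this key is B.
A sixth above F# in this key is D.
Together with the bass F#, this spells B minor seventh in second inversion.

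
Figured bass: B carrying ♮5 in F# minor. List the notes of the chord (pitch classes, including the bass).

The written figures ♮5 are shorthand for 5/3: the 3 is implied.
A third above B in this key is D.
A fifth above B in this key is F#, made natural (F) by the ♮ figure.
Together with the bass B, this spells B diminished in root position.

B, D, F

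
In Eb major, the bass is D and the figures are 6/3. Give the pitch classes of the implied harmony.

A third above D in this key is F.
A sixth above D in this key is Bb.
Together with the bass D, this spells Bb major in first inversion.

D, F, Bb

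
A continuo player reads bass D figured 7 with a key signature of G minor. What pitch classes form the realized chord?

D, F, A, C

The written figures 7 are shorthand for 7/5/3: the 5/3 are implied.
A third above D in this key is F.
A fifth above D in this key is A.
A seventh above D in this key is C.
Together with the bass D, this spells D minor seventh in root position.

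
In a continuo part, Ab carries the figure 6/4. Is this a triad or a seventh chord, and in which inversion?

Intervals of 6/4 above the bass form a triad; the bass is the fifth, so this is second inversion.

triad, second inversion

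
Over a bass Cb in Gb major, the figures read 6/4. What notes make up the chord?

A fourth above Cb in this key is F.
A sixth above Cb in this key is Ab.
Together with the bass Cb, this spells F diminished in second inversion.

Cb, F, Ab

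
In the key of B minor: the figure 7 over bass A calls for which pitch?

Counting 6 letter steps above A lands on G; in B minor, that letter is G.

G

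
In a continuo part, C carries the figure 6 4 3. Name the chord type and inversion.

Intervals of 6/4/3 above the bass form a seventh chord; the bass is the fifth, so this is second inversion.

seventh chord, second inversion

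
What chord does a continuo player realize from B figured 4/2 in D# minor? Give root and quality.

The figures 4/2 indicate a seventh chord in third inversion.
In third inversion the root lies a second above the bass: a second above B in D# minor is C#.
The chord tones are B, C#, E#, G#, giving C# dominant seventh.

C# dominant seventh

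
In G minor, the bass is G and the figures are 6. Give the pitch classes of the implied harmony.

The written figures 6 are shorthand for 6/3: the 3 is implied.
A third above G in this key is Bb.
A sixth above G in this key is Eb.
Together with the bass G, this spells Eb major in first inversion.

G, Bb, Eb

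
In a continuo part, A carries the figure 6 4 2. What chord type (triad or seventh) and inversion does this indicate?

seventh chord, third inversion

Intervals of 6/4/2 above the bass form a seventh chord; the bass is the seventh, so this is third inversion.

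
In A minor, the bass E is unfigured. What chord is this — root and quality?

E minor

An unfigured bass indicates a triad in root position.
In root position the bass is the root, so the root is E.
The chord tones are E, G, B, giving E minor.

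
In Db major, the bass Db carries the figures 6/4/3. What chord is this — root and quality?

Gb major seventh

The figures 6/4/3 indicate a seventh chord in second inversion.
In second inversion the root lies a fourth above the bass: a fourth above Db in Db major is Gb.
The chord tones are Db, F, Gb, Bb, giving Gb major seventh.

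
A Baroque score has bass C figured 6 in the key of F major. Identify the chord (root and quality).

A minor

The figures 6 indicate a triad in first inversion.
In first inversion the root lies a sixth above the bass: a sixth above C in F major is A.
The chord tones are C, E, A, giving A minor.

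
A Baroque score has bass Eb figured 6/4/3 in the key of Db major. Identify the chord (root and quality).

The figures 6/4/3 indicate a seventh chord in second inversion.
In second inversion the root lies a fourth above the bass: a fourth above Eb in Db major is Ab.
The chord tones are Eb, Gb, Ab, C, giving Ab dominant seventh.

Ab dominant seventh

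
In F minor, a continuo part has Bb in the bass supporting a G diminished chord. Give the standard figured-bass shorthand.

Bb is the third of G diminished, so the chord is in first inversion.
A triad in first inversion is figured 6/3, conventionally abbreviated 6.

6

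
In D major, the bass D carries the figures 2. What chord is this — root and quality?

E minor seventh

The figures 2 indicate a seventh chord in third inversion.
In third inversion the root lies a second above the bass: a second above D in D major is E.
The chord tones are D, E, G, B, giving E minor seventh.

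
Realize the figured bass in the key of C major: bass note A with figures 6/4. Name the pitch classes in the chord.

A fourth above A in this key is D.
A sixth above A in this key is F.
Together with the bass A, this spells D minor in second inversion.

A, D, F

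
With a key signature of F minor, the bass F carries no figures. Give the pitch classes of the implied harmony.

An unfigured bass implies 5/3.
A third above F in this key is Ab.
A fifth above F in this key is C.
Together with the bass F, this spells F minor in root position.

F, Ab, C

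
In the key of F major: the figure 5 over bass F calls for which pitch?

C

Counting 4 letter steps above F lands on C; in F major, that letter is C.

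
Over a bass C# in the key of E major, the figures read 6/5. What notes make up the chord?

C#, E, G#, A

The written figures 6/5 are shorthand for 6/5/3: the 3 is implied.
A third above C# in this key is E.
A fifth above C# in this key is G#.
A sixth above C# in this key is A.
Together with the bass C#, this spells A major seventh in first inversion.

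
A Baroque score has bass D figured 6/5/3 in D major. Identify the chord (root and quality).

B minor seventh

The figures 6/5/3 indicate a seventh chord in first inversion.
In first inversion the root lies a sixth above the bass: a sixth above D in D major is B.
The chord tones are D, F#, A, B, giving B minor seventh.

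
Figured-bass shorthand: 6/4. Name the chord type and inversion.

triad, second inversion

Intervals of 6/4 above the bass form a triad; the bass is the fifth, so this is second inversion.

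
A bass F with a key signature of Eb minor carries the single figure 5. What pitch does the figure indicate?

Counting 4 letter steps above F lands on C; in Eb minor, that letter is Cb.

Cb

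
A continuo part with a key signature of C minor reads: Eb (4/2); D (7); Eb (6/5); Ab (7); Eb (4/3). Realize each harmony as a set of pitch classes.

Eb (6/4/2): Eb, F, Ab, C.
D (7/5/3): D, F, Ab, C.
Eb (6/5/3): Eb, G, Bb, C.
Ab (7/5/3): Ab, C, Eb, G.
Eb (6/4/3): Eb, G, Ab, C.

Eb, F, Ab, C | D, F, Ab, C | Eb, G, Bb, C | Ab, C, Eb, G | Eb, G, Ab, C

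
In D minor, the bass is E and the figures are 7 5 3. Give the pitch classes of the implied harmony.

A third above E in this key is G.
A fifth above E in this key is Bb.
A seventh above E in this key is D.
Together with the bass E, this spells E half-diminished seventh in root position.

E, G, Bb, D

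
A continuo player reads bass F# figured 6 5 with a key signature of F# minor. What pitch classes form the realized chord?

F#, A, C#, D

The written figures 6 5 are shorthand for 6/5/3: the 3 is implied.
A third above F# in this key is A.
A fifth above F# in this key is C#.
A sixth above F# in this key is D.
Together with the bass F#, this spells D major seventh in first inversion.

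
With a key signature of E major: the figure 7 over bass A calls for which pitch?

Counting 6 letter steps above A lands on G; in E major, that letter is G#.

G#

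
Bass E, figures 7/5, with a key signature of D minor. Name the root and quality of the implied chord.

E half-diminished seventh

The figures 7/5 indicate a seventh chord in root position.
In root position the bass is the root, so the root is E.
The chord tones are E, G, Bb, D, giving E half-diminished seventh.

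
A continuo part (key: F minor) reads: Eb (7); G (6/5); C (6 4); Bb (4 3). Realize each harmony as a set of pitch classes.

Eb (7/5/3): Eb, G, Bb, Db.
G (6/5/3): G, Bb, Db, Eb.
C (6/4): C, F, Ab.
Bb (6/4/3): Bb, Db, Eb, G.

Eb, G, Bb, Db | G, Bb, Db, Eb | C, F, Ab | Bb, Db, Eb, G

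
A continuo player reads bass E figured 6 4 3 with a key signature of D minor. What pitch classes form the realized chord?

E, G, A, C

A third above E in this key is G.
A fourth above E in this key is A.
A sixth above E in this key is C.
Together with the bass E, this spells A minor seventh in second inversion.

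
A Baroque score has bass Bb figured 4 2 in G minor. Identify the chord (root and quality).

C minor seventh

The figures 4 2 indicate a seventh chord in third inversion.
In third inversion the root lies a second above the bass: a second above Bb in G minor is C.
The chord tones are Bb, C, Eb, G, giving C minor seventh.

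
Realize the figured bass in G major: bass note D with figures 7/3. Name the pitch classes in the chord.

The written figures 7/3 are shorthand for 7/5/3: the 5 is implied.
A third above D in this key is F#.
A fifth above D in this key is A.
A seventh above D in this key is C.
Together with the bass D, this spells D dominant seventh in root position.

D, F#, A, C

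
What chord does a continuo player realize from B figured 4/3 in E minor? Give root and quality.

E minor seventh

The figures 4/3 indicate a seventh chord in second inversion.
In second inversion the root lies a fourth above the bass: a fourth above B in E minor is E.
The chord tones are B, D, E, G, giving E minor seventh.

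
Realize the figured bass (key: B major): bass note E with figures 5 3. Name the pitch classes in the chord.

A third above E in this key is G#.
A fifth above E in this key is B.
Together with the bass E, this spells E major in root position.

E, G#, B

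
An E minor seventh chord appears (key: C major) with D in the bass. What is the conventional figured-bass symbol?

4/2

D is the seventh of E minor seventh, so the chord is in third inversion.
A seventh chord in third inversion is figured 6/4/2, conventionally abbreviated 4/2.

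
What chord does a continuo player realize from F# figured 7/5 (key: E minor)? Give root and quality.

The figures 7/5 indicate a seventh chord in root position.
In root position the bass is the root, so the root is F#.
The chord tones are F#, A, C, E, giving F# half-diminished seventh.

F# half-diminished seventh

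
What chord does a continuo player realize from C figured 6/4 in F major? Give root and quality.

The figures 6/4 indicate a triad in second inversion.
In second inversion the root lies a fourth above the bass: a fourth above C in F major is F.
The chord tones are C, F, A, giving F major.

F major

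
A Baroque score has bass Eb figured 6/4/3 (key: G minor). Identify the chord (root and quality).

The figures 6/4/3 indicate a seventh chord in second inversion.
In second inversion the root lies a fourth above the bass: a fourth above Eb in G minor is A.
The chord tones are Eb, G, A, C, giving A half-diminished seventh.

A half-diminished seventh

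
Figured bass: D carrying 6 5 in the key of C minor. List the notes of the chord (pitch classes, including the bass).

The written figures 6 5 are shorthand for 6/5/3: the 3 is implied.
A third above D in this key is F.
A fifth above D in this key is Ab.
A sixth above D in this key is Bb.
Together with the bass D, this spells Bb dominant seventh in first inversion.

D, F, Ab, Bb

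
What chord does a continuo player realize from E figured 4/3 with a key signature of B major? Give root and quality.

The figures 4/3 indicate a seventh chord in second inversion.
In second inversion the root lies a fourth above the bass: a fourth above E in B major is A#.
The chord tones are E, G#, A#, C#, giving A# half-diminished seventh.

A# half-diminished seventh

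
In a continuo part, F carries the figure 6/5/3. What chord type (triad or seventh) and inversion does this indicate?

seventh chord, first inversion

Intervals of 6/5/3 above the bass form a seventh chord; the bass is the third, so this is first inversion.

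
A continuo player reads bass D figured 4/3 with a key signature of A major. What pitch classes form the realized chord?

The written figures 4/3 are shorthand for 6/4/3: the 6 is implied.
A third above D in this key is F#.
A fourth above D in this key is G#.
A sixth above D in this key is B.
Together with the bass D, this spells G# half-diminished seventh in second inversion.

D, F#, G#, B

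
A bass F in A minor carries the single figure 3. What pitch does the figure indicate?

A

Counting 2 letter steps above F lands on A; in A minor, that letter is A.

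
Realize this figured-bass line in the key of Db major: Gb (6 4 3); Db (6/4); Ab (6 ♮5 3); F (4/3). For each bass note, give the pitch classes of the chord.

Gb, Bb, C, Eb | Db, Gb, Bb | Ab, C, E, F | F, Ab, Bb, Db

Gb (6/4/3): Gb, Bb, C, Eb.
Db (6/4): Db, Gb, Bb.
Ab (6/♮5/3): Ab, C, E, F.
F (6/4/3): F, Ab, Bb, Db.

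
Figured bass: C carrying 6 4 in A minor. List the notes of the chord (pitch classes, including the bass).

A fourth above C in this key is F.
A sixth above C in this key is A.
Together with the bass C, this spells F major in second inversion.

C, F, A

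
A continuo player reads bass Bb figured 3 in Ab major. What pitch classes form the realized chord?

Bb, Db, F

The written figures 3 are shorthand for 5/3: the 5 is implied.
A third above Bb in this key is Db.
A fifth above Bb in this key is F.
Together with the bass Bb, this spells Bb minor in root position.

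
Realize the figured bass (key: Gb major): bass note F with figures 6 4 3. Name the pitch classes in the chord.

A third above F in this key is Ab.
A fourth above F in this key is Bb.
A sixth above F in this key is Db.
Together with the bass F, this spells Bb minor seventh in second inversion.

F, Ab, Bb, Db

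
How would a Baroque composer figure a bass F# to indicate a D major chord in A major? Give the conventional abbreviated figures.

6

F# is the third of D major, so the chord is in first inversion.
A triad in first inversion is figured 6/3, conventionally abbreviated 6.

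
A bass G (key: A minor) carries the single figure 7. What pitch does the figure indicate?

Counting 6 letter steps above G lands on F; in A minor, that letter is F.

F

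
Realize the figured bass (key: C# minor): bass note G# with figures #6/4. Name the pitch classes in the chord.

G#, C#, E#

A fourth above G# in this key is C#.
A sixth above G# in this key is E, raised to E# by the sharp.
Together with the bass G#, this spells C# major in second inversion.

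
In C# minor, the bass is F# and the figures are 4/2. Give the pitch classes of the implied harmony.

The written figures 4/2 are shorthand for 6/4/2: the 6 is implied.
A second above F# in this key is G#.
A fourth above F# in this key is B.
A sixth above F# in this key is D#.
Together with the bass F#, this spells G# minor seventh in third inversion.

F#, G#, B, D#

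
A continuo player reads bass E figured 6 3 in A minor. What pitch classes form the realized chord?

E, G, C

A third above E in this key is G.
A sixth above E in this key is C.
Together with the bass E, this spells C major in first inversion.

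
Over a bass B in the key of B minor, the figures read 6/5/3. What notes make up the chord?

A third above B in this key is D.
A fifth above B in this key is F#.
A sixth above B in this key is G.
Together with the bass B, this spells G major seventh in first inversion.

B, D, F#, G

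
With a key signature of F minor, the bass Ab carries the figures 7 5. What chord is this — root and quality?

Ab major seventh

The figures 7 5 indicate a seventh chord in root position.
In root position the bass is the root, so the root is Ab.
The chord tones are Ab, C, Eb, G, giving Ab major seventh.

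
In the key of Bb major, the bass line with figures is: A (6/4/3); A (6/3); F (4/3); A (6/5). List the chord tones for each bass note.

A (6/4/3): A, C, D, F.
A (6/3): A, C, F.
F (6/4/3): F, A, Bb, D.
A (6/5/3): A, C, Eb, F.

A, C, D, F | A, C, F | F, A, Bb, D | A, C, Eb, F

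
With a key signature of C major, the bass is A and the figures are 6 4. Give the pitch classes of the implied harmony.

A fourth above A in this key is D.
A sixth above A in this key is F.
Together with the bass A, this spells D minor in second inversion.

A, D, F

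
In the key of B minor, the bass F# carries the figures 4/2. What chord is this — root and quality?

The figures 4/2 indicate a seventh chord in third inversion.
In third inversion the root lies a second above the bass: a second above F# in B minor is G.
The chord tones are F#, G, B, D, giving G major seventh.

G major seventh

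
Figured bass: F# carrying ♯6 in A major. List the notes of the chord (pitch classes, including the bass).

The written figures ♯6 are shorthand for 6/3: the 3 is implied.
A third above F# in this key is A.
A sixth above F# in this key is D, raised to D# by the sharp.
Together with the bass F#, this spells D# diminished in first inversion.

F#, A, D#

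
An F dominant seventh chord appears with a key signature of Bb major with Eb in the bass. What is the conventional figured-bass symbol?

Eb is the seventh of F dominant seventh, so the chord is in third inversion.
A seventh chord in third inversion is figured 6/4/2, conventionally abbreviated 4/2.

4/2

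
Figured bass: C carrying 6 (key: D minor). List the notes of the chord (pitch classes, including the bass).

C, E, A

The written figures 6 are shorthand for 6/3: the 3 is implied.
A third above C in this key is E.
A sixth above C in this key is A.
Together with the bass C, this spells A minor in first inversion.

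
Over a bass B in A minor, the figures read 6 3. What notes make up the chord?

A third above B in this key is D.
A sixth above B in this key is G.
Together with the bass B, this spells G major in first inversion.

B, D, G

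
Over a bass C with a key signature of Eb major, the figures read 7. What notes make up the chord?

The written figures 7 are shorthand for 7/5/3: the 5/3 are implied.
A third above C in this key is Eb.
A fifth above C in this key is G.
A seventh above C in this key is Bb.
Together with the bass C, this spells C minor seventh in root position.

C, Eb, G, Bb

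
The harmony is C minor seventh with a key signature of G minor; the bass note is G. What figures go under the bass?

G is the fifth of C minor seventh, so the chord is in second inversion.
A seventh chord in second inversion is figured 6/4/3, conventionally abbreviated 4/3.

4/3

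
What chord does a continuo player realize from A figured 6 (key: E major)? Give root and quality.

F# minor

The figures 6 indicate a triad in first inversion.
In first inversion the root lies a sixth above the bass: a sixth above A in E major is F#.
The chord tones are A, C#, F#, giving F# minor.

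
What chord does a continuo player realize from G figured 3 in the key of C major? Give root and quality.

G major

The figures 3 indicate a triad in root position.
In root position the bass is the root, so the root is G.
The chord tones are G, B, D, giving G major.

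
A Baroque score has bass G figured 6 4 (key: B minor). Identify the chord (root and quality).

The figures 6 4 indicate a triad in second inversion.
In second inversion the root lies a fourth above the bass: a fourth above G in B minor is C#.
The chord tones are G, C#, E, giving C# diminished.

C# diminished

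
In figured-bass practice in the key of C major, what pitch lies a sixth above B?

G

Counting 5 letter steps above B lands on G; in C major, that letter is G.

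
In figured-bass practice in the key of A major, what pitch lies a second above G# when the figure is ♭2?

Ab

Counting 1 letter step above G# lands on A; in A major, that letter is A.
The b2 figure lowers it a semitone, giving Ab.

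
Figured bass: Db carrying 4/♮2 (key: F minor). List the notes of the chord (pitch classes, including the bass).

Db, E, G, Bb

The written figures 4/♮2 are shorthand for 6/4/2: the 6 is implied.
A second above Db in this key is Eb, made natural (E) by the ♮ figure.
A fourth above Db in this key is G.
A sixth above Db in this key is Bb.
Together with the bass Db, this spells E diminished seventh in third inversion.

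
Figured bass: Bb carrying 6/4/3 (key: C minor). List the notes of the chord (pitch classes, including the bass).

Bb, D, Eb, G

A third above Bb in this key is D.
A fourth above Bb in this key is Eb.
A sixth above Bb in this key is G.
Together with the bass Bb, this spells Eb major seventh in second inversion.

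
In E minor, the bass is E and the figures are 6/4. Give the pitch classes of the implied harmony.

E, A, C

A fourth above E in this key is A.
A sixth above E in this key is C.
Together with the bass E, this spells A minor in second inversion.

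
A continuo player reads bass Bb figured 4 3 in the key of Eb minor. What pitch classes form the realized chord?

The written figures 4 3 are shorthand for 6/4/3: the 6 is implied.
A third above Bb in this key is Db.
A fourth above Bb in this key is Eb.
A sixth above Bb in this key is Gb.
Together with the bass Bb, this spells Eb minor seventh in second inversion.

Bb, Db, Eb, Gb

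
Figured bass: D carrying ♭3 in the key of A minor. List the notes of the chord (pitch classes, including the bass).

D, Fb, A

The written figures ♭3 are shorthand for 5/3: the 5 is implied.
A third above D in this key is F, lowered to Fb by the flat.
A fifth above D in this key is A.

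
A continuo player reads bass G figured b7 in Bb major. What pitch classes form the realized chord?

The written figures b7 are shorthand for 7/5/3: the 5/3 are implied.
A third above G in this key is Bb.
A fifth above G in this key is D.
A seventh above G in this key is F, lowered to Fb by the flat.

G, Bb, D, Fb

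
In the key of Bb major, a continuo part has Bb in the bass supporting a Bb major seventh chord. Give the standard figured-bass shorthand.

7

Bb is the root of Bb major seventh, so the chord is in root position.
A seventh chord in root position is figured 7/5/3, conventionally abbreviated 7.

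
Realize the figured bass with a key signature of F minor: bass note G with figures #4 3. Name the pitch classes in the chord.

The written figures #4 3 are shorthand for 6/4/3: the 6 is implied.
A third above G in this key is Bb.
A fourth above G in this key is C, raised to C# by the sharp.
A sixth above G in this key is Eb.

G, Bb, C#, Eb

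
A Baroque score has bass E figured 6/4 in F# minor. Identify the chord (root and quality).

The figures 6/4 indicate a triad in second inversion.
In second inversion the root lies a fourth above the bass: a fourth above E in F# minor is A.
The chord tones are E, A, C#, giving A major.

A major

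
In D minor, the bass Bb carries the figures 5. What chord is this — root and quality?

Bb major

The figures 5 indicate a triad in root position.
In root position the bass is the root, so the root is Bb.
The chord tones are Bb, D, F, giving Bb major.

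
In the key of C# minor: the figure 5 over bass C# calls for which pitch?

G#

Counting 4 letter steps above C# lands on G; in C# minor, that letter is G#.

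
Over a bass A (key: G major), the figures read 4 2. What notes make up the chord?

The written figures 4 2 are shorthand for 6/4/2: the 6 is implied.
A second above A in this key is B.
A fourth above A in this key is D.
A sixth above A in this key is F#.
Together with the bass A, this spells B minor seventh in third inversion.

A, B, D, F#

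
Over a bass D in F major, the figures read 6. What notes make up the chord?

The written figures 6 are shorthand for 6/3: the 3 is implied.
A third above D in this key is F.
A sixth above D in this key is Bb.
Together with the bass D, this spells Bb major in first inversion.

D, F, Bb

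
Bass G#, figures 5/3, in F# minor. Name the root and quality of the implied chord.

G# diminished

The figures 5/3 indicate a triad in root position.
In root position the bass is the root, so the root is G#.
The chord tones are G#, B, D, giving G# diminished.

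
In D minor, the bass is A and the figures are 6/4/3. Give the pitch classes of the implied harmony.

A third above A in this key is C.
A fourth above A in this key is D.
A sixth above A in this key is F.
Together with the bass A, this spells D minor seventh in second inversion.

A, C, D, F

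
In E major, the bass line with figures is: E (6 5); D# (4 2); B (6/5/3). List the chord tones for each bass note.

E, G#, B, C# | D#, E, G#, B | B, D#, F#, G#

E (6/5/3): E, G#, B, C#.
D# (6/4/2): D#, E, G#, B.
B (6/5/3): B, D#, F#, G#.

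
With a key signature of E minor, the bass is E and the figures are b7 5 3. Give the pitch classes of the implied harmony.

E, G, B, Db

A third above E in this key is G.
A fifth above E in this key is B.
A seventh above E in this key is D, lowered to Db by the flat.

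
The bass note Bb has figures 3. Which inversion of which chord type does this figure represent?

3 is shorthand for 5/3.
Intervals of 5/3 above the bass form a triad; the bass is the root, so this is root position.

triad, root position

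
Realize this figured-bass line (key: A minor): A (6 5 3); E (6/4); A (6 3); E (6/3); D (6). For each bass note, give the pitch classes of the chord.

A (6/5/3): A, C, E, F.
E (6/4): E, A, C.
A (6/3): A, C, F.
E (6/3): E, G, C.
D (6/3): D, F, B.

A, C, E, F | E, A, C | A, C, F | E, G, C | D, F, B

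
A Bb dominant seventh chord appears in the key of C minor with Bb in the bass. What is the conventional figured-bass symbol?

7

Bb is the root of Bb dominant seventh, so the chord is in root position.
A seventh chord in root position is figured 7/5/3, conventionally abbreviated 7.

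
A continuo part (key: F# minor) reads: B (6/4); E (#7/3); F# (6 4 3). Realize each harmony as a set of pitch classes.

B, E, G# | E, G#, B, D# | F#, A, B, D

B (6/4): B, E, G#.
E (#7/5/3): E, G#, B, D#.
F# (6/4/3): F#, A, B, D.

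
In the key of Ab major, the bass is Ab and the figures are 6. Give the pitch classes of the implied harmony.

The written figures 6 are shorthand for 6/3: the 3 is implied.
A third above Ab in this key is C.
A sixth above Ab in this key is F.
Together with the bass Ab, this spells F minor in first inversion.

Ab, C, F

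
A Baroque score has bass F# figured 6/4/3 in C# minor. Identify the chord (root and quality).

The figures 6/4/3 indicate a seventh chord in second inversion.
In second inversion the root lies a fourth above the bass: a fourth above F# in C# minor is B.
The chord tones are F#, A, B, D#, giving B dominant seventh.

B dominant seventh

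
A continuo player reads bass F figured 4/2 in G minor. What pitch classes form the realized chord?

The written figures 4/2 are shorthand for 6/4/2: the 6 is implied.
A second above F in this key is G.
A fourth above F in this key is Bb.
A sixth above F in this key is D.
Together with the bass F, this spells G minor seventh in third inversion.

F, G, Bb, D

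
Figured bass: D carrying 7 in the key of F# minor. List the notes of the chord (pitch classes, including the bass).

The written figures 7 are shorthand for 7/5/3: the 5/3 are implied.
A third above D in this key is F#.
A fifth above D in this key is A.
A seventh above D in this key is C#.
Together with the bass D, this spells D major seventh in root position.

D, F#, A, C#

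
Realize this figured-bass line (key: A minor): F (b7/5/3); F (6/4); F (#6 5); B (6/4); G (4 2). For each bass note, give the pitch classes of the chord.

F (b7/5/3): F, A, C, Eb.
F (6/4): F, B, D.
F (#6/5/3): F, A, C, D#.
B (6/4): B, E, G.
G (6/4/2): G, A, C, E.

F, A, C, Eb | F, B, D | F, A, C, D# | B, E, G | G, A, C, E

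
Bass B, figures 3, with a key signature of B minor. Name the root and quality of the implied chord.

The figures 3 indicate a triad in root position.
In root position the bass is the root, so the root is B.
The chord tones are B, D, F#, giving B minor.

B minor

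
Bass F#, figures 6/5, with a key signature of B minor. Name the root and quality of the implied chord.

The figures 6/5 indicate a seventh chord in first inversion.
In first inversion the root lies a sixth above the bass: a sixth above F# in B minor is D.
The chord tones are F#, A, C#, D, giving D major seventh.

D major seventh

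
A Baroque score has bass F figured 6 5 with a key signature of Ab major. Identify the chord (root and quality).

The figures 6 5 indicate a seventh chord in first inversion.
In first inversion the root lies a sixth above the bass: a sixth above F in Ab major is Db.
The chord tones are F, Ab, C, Db, giving Db major seventh.

Db major seventh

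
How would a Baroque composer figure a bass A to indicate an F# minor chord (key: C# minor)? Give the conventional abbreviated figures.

A is the third of F# minor, so the chord is in first inversion.
A triad in first inversion is figured 6/3, conventionally abbreviated 6.

6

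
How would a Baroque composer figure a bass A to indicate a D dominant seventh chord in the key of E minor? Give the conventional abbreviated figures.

A is the fifth of D dominant seventh, so the chord is in second inversion.
A seventh chord in second inversion is figured 6/4/3, conventionally abbreviated 4/3.

4/3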